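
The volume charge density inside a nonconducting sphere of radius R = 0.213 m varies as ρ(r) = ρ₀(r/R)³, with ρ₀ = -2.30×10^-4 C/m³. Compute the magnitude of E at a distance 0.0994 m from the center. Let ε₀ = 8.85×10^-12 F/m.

Take a concentric spherical Gaussian surface of radius r = 0.0994 m (r < R).
Q_enc = ∫₀^r ρ(r')·4πr'² dr' = (4πρ₀/R³) ∫₀^r r'^5 dr' = 4πρ₀ r^6/(6·R³) = -4.808×10^-8 C.
By Gauss's law, ∮E·dA = E·4πr² = Q_enc/ε₀.
E = |Q_enc|/(4πε₀r²) = (4.808e-8)/(4π·8.85×10^-12·(0.0994)²) = 4.38e4 N/C.

|E| ≈ 4.38×10^4 N/C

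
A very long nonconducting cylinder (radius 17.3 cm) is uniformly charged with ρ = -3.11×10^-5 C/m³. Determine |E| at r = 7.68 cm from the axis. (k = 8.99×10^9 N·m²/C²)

|E| ≈ 1.35×10^5 N/C

By cylindrical symmetry E is radial; use a coaxial Gaussian cylinder of radius 7.68 cm and length L (r < R).
Charge inside radius r per length L is ρ·πr²·L, so λ_enc = ρπr² = -5.763×10^-7 C/m.
Gauss's law: E·2πrL = λ_enc L/ε₀.
E = 2k|λ_enc|/r = 2(8.99×10^9)(5.763×10^-7)/(0.0768) = 1.35×10^5 N/C.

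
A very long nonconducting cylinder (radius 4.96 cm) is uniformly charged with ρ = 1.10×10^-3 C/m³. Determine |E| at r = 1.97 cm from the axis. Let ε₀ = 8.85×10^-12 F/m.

Take a coaxial cylindrical Gaussian surface of radius r = 1.97 cm and length L (r < R).
Charge inside radius r per length L is ρ·πr²·L, so λ_enc = ρπr² = 1.341×10^-6 C/m.
Since E is radial and uniform over the curved surface, Φ = E·2πrL = Q_enc/ε₀ = λ_enc L/ε₀.
E = |λ_enc|/(2πε₀r) = (1.341×10^-6)/(2π·8.85×10^-12·0.0197) = 1.22×10^6 N/C.

1.22×10^6 N/C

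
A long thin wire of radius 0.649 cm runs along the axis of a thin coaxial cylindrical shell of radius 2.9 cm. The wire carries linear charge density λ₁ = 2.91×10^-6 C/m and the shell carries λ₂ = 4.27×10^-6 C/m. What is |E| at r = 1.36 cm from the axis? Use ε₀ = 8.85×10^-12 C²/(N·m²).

|E| ≈ 3.85e6 N/C

Take a coaxial cylindrical Gaussian surface of radius r = 1.36 cm and length L (between the conductors, 0.649 cm < r < 2.9 cm).
The shell at 2.9 cm lies outside the Gaussian surface, so λ_enc = λ₁ = 2.91×10^-6 C/m.
Since E is radial and uniform over the curved surface, Φ = E·2πrL = Q_enc/ε₀ = λ_enc L/ε₀.
E = |λ_enc|/(2πε₀r) = (2.91×10^-6)/(2π·8.85×10^-12·0.0136) = 3.85×10^6 N/C.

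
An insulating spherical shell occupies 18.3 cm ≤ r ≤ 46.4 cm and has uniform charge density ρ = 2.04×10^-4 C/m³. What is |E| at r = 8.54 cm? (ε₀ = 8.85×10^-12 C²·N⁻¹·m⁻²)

E = 0 (no enclosed charge)

Symmetry ⇒ E = E(r) r̂. Gaussian sphere of radius r = 8.54 cm (r < 18.3 cm, inside the empty cavity).
No charge is enclosed, so by Gauss's law E·4πr² = 0 ⇒ E = 0.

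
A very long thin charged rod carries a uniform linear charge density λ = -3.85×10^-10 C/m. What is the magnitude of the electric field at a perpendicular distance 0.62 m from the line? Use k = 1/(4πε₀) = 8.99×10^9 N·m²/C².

By cylindrical symmetry E is radial; use a coaxial Gaussian cylinder of radius 0.62 m and length L.
Q_enc = λL, so λ_enc = -3.85×10^-10 C/m.
Since E is radial and uniform over the curved surface, Φ = E·2πrL = Q_enc/ε₀ = λ_enc L/ε₀.
E = 2k|λ_enc|/r = 2(8.99×10^9)(3.85×10^-10)/(0.62) = 11.2 N/C.

11.2 N/C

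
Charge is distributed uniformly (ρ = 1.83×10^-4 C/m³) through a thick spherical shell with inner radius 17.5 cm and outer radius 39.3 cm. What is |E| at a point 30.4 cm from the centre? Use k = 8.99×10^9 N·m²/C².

E ≈ 1.70e6 V/m

Take a concentric spherical Gaussian surface of radius r = 30.4 cm (within the shell material, 17.5 cm < r < 39.3 cm).
Enclosed charge is the volume from a to r: Q_enc = (4π/3)ρ(r³ − a³) = 1.743×10^-5 C.
Gauss's law: E·4πr² = Q_enc/ε₀.
E = k|Q_enc|/r² = (8.99×10^9)(1.743e-5)/(0.304)² = 1.70×10^6 N/C.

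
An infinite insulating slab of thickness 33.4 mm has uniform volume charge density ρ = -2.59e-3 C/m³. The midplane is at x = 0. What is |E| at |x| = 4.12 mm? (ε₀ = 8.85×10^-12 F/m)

By symmetry E is perpendicular to the slab. A Gaussian pillbox from −4.12 mm to +4.12 mm (face area A) lies entirely within the slab.
Q_enc = ρ·(2x)·A and flux = 2EA, so 2EA = 2ρxA/ε₀ ⇒ E = |ρ|x/ε₀.
E = (2.59e-3)(0.00412)/(8.85×10^-12) = 1.21×10^6 N/C.

|E| ≈ 1.21e6 V/m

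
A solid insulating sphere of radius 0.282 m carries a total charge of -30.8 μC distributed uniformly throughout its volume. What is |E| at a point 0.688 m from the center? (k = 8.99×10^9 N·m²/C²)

E ≈ 5.85e5 N/C

Use a concentric Gaussian sphere at r = 0.688 m (r > R, so the entire charge is enclosed).
Q_enc = -30.8 μC = -3.08×10^-5 C.
Gauss's law: E·4πr² = Q_enc/ε₀.
E = k|Q_enc|/r² = (8.99×10^9)(3.08×10^-5)/(0.688)² = 5.85×10^5 N/C.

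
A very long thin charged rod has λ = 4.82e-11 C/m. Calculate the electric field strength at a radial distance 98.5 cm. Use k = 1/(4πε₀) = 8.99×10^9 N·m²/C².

E ≈ 0.88 N/C

Coaxial Gaussian cylinder, radius r = 98.5 cm, length L.
Q_enc = λL, so λ_enc = 4.82×10^-11 C/m.
Since E is radial and uniform over the curved surface, Φ = E·2πrL = Q_enc/ε₀ = λ_enc L/ε₀.
E = 2k|λ_enc|/r = 2(8.99×10^9)(4.82e-11)/(0.985) = 0.88 N/C.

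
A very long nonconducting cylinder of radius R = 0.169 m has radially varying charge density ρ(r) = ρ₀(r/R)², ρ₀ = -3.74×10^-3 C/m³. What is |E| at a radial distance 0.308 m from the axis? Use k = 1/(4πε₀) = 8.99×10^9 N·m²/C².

By cylindrical symmetry E is radial; use a coaxial Gaussian cylinder of radius 0.308 m and length L (r > R, full charge per length enclosed).
λ_enc = 2π ∫₀^R ρ₀(r'/R)^2 r' dr' = 2πρ₀R²/4 = -1.678e-4 C/m.
Applying ∮E·dA = Q_enc/ε₀ with the end caps contributing no flux:
E = 2k|λ_enc|/r = 2(8.99×10^9)(1.678e-4)/(0.308) = 9.79×10^6 N/C.

|E| = 9.79e6 N/C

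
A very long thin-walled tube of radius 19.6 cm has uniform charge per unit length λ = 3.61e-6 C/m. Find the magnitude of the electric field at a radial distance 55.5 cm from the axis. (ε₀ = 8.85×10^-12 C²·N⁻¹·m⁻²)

By cylindrical symmetry E is radial; use a coaxial Gaussian cylinder of radius 55.5 cm and length L (r > 19.6 cm).
The full line charge is enclosed: λ_enc = 3.61e-6 C/m.
Gauss's law: E·2πrL = λ_enc L/ε₀.
E = |λ_enc|/(2πε₀r) = (3.61×10^-6)/(2π·8.85×10^-12·0.555) = 1.17×10^5 N/C.

|E| = 1.17×10^5 N/C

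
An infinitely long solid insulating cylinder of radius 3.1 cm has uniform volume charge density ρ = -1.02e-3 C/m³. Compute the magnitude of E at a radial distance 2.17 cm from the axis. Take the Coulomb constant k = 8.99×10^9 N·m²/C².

Coaxial Gaussian cylinder, radius r = 2.17 cm, length L (r < R).
Enclosed charge per unit length: λ_enc = ρ·πr² = (-1.02×10^-3)π(0.0217)² = -1.509×10^-6 C/m.
Applying ∮E·dA = Q_enc/ε₀ with the end caps contributing no flux:
E = 2k|λ_enc|/r = 2(8.99×10^9)(1.509×10^-6)/(0.0217) = 1.25×10^6 N/C.

1.25×10^6 N/C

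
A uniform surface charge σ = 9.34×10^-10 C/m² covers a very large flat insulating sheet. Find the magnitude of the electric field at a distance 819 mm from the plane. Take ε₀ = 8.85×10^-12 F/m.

The symmetry is planar: E is normal to the sheet and the same magnitude on both sides. Take a pillbox straddling the sheet with end-cap area A.
Flux Φ = 2EA and Q_enc = σA, so 2EA = σA/ε₀ ⇒ E = |σ|/(2ε₀), independent of distance.
E = |σ|/(2ε₀) = (9.34e-10)/(2·8.85×10^-12) = 52.8 N/C.

|E| = 52.8 N/C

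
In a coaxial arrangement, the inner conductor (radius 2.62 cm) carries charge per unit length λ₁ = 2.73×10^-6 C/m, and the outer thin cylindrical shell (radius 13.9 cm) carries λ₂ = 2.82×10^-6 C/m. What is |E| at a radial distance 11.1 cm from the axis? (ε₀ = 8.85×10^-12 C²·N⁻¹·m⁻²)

E ≈ 4.42×10^5 N/C

Take a coaxial cylindrical Gaussian surface of radius r = 11.1 cm and length L (between the conductors, 2.62 cm < r < 13.9 cm).
The shell at 13.9 cm lies outside the Gaussian surface, so λ_enc = λ₁ = 2.73×10^-6 C/m.
By Gauss's law (flux through the curved wall only), E·2πrL = λ_enc L/ε₀.
E = |λ_enc|/(2πε₀r) = (2.73×10^-6)/(2π·8.85×10^-12·0.111) = 4.42×10^5 N/C.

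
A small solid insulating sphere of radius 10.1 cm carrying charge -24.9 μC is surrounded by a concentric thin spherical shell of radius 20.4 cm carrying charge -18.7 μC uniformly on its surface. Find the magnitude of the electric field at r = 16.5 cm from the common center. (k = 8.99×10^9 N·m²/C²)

|E| = 8.22×10^6 N/C

By spherical symmetry E is radial; choose a Gaussian sphere of radius r = 16.5 cm (between the bodies, 10.1 cm < r < 20.4 cm).
The shell at 20.4 cm lies outside the Gaussian surface, so Q_enc = -24.9 μC = -2.49×10^-5 C.
Since E is radial and uniform over the Gaussian sphere, Φ = E·4πr² = Q_enc/ε₀.
E = k|Q_enc|/r² = (8.99×10^9)(2.49×10^-5)/(0.165)² = 8.22×10^6 N/C.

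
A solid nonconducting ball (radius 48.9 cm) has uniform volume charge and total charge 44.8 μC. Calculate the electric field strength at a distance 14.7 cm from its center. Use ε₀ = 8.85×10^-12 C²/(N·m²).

Use a concentric Gaussian sphere at r = 14.7 cm (r < R).
For a uniform sphere the enclosed fraction is (r/R)³, so Q_enc = (44.8 μC)(0.147/0.489)³ = 1.217e-6 C.
By Gauss's law, ∮E·dA = E·4πr² = Q_enc/ε₀.
E = |Q_enc|/(4πε₀r²) = (1.217×10^-6)/(4π·8.85×10^-12·(0.147)²) = 5.06×10^5 N/C.

E = 5.06×10^5 V/m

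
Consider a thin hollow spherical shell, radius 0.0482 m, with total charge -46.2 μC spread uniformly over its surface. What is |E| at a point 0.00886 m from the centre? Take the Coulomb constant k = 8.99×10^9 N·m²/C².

E = 0

Use a concentric Gaussian sphere at r = 0.00886 m (inside the shell, r < 0.0482 m).
No charge lies within this surface, so Q_enc = 0 and Gauss's law gives E·4πr² = 0 ⇒ E = 0.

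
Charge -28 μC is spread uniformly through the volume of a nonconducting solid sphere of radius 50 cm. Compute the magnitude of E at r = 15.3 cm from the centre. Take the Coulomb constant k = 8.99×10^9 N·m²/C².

3.08×10^5 N/C

Take a concentric spherical Gaussian surface of radius r = 15.3 cm (r < R).
Only the charge within r is enclosed: Q_enc = Q·(r/R)³ = (-28 μC)·(15.3 cm/50 cm)³ = -8.023e-7 C.
Applying ∮E·dA = Q_enc/ε₀ with Φ = E(4πr²):
E = k|Q_enc|/r² = (8.99×10^9)(8.023e-7)/(0.153)² = 3.08×10^5 N/C.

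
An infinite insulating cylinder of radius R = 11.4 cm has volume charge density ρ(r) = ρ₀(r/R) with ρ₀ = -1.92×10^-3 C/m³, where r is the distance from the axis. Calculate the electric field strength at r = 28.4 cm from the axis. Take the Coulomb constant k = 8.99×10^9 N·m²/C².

|E| = 3.31×10^6 N/C

Take a coaxial cylindrical Gaussian surface of radius r = 28.4 cm and length L (r > R, full charge per length enclosed).
λ_enc = 2π ∫₀^R ρ₀(r'/R)^1 r' dr' = 2πρ₀R²/3 = -5.226e-5 C/m.
Applying ∮E·dA = Q_enc/ε₀ with the end caps contributing no flux:
E = 2k|λ_enc|/r = 2(8.99×10^9)(5.226×10^-5)/(0.284) = 3.31×10^6 N/C.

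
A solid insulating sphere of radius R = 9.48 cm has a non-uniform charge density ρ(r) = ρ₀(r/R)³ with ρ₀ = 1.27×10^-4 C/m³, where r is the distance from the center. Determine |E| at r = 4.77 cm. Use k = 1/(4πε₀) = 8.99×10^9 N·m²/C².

1.45×10^4 V/m

Use a concentric Gaussian sphere at r = 4.77 cm (r < R).
Q_enc = ∫₀^r ρ(r')·4πr'² dr' = (4πρ₀/R³) ∫₀^r r'^5 dr' = 4πρ₀ r^6/(6·R³) = 3.677×10^-9 C.
Gauss's law: E·4πr² = Q_enc/ε₀.
E = k|Q_enc|/r² = (8.99×10^9)(3.677e-9)/(0.0477)² = 1.45×10^4 N/C.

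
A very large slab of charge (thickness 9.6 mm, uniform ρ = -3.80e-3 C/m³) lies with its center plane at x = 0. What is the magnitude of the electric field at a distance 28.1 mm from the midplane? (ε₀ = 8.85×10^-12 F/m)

The point |x| = 28.1 mm lies outside the slab (half-thickness 0.0048 m). A symmetric pillbox spanning the full slab encloses Q_enc = ρ·d·A.
Flux = 2EA ⇒ E = |ρ|d/(2ε₀), independent of distance outside.
E = (3.80e-3)(0.0096)/(2·8.85×10^-12) = 2.06e6 N/C.

2.06×10^6 N/C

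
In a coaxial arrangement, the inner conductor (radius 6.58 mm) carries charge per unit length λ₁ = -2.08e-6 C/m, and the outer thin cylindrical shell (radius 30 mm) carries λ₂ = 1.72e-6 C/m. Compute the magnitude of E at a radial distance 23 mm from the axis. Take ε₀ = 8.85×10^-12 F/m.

Take a coaxial cylindrical Gaussian surface of radius r = 23 mm and length L (between the conductors, 6.58 mm < r < 30 mm).
Only the inner wire is enclosed; the outer shell contributes nothing inside itself. λ_enc = λ₁ = -2.08×10^-6 C/m.
By Gauss's law (flux through the curved wall only), E·2πrL = λ_enc L/ε₀.
E = |λ_enc|/(2πε₀r) = (2.08×10^-6)/(2π·8.85×10^-12·0.023) = 1.63e6 N/C.

E = 1.63×10^6 V/m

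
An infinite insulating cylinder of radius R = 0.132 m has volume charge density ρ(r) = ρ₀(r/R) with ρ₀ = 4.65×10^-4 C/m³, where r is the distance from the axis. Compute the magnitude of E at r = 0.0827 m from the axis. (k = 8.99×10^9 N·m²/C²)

Take a coaxial cylindrical Gaussian surface of radius r = 0.0827 m and length L (r < R).
λ_enc = ∫₀^r ρ(r')·2πr' dr' = (2πρ₀/R)·r^3/3 = 4.173×10^-6 C/m.
Applying ∮E·dA = Q_enc/ε₀ with the end caps contributing no flux:
E = 2k|λ_enc|/r = 2(8.99×10^9)(4.173×10^-6)/(0.0827) = 9.07×10^5 N/C.

|E| ≈ 9.07e5 V/m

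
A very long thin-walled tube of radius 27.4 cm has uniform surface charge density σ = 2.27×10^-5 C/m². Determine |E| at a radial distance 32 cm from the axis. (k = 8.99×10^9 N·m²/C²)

2.20e6 V/m

Choose a coaxial cylinder of radius r = 32 cm (arbitrary length L) as the Gaussian surface (r > 27.4 cm).
The whole shell is enclosed: λ_enc = σ·2πR = (2.27×10^-5)·2π·(0.274) = 3.908×10^-5 C/m.
Gauss's law: E·2πrL = λ_enc L/ε₀.
E = 2k|λ_enc|/r = 2(8.99×10^9)(3.908e-5)/(0.32) = 2.20e6 N/C.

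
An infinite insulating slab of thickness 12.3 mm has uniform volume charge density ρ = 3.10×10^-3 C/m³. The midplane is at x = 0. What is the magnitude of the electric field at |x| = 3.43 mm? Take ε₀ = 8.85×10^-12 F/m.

By symmetry E is perpendicular to the slab. A Gaussian pillbox from −3.43 mm to +3.43 mm (face area A) lies entirely within the slab.
Q_enc = ρ·(2x)·A and flux = 2EA, so 2EA = 2ρxA/ε₀ ⇒ E = |ρ|x/ε₀.
E = (3.10e-3)(0.00343)/(8.85×10^-12) = 1.20×10^6 N/C.

E ≈ 1.20e6 N/C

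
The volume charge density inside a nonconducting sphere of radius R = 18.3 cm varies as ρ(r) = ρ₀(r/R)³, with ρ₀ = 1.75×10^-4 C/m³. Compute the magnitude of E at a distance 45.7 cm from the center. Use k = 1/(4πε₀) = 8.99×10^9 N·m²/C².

|E| = 9.67×10^4 N/C

Take a concentric spherical Gaussian surface of radius r = 45.7 cm (r > R, all charge enclosed).
Q_enc = 4π ∫₀^R ρ₀(r'/R)^3 r'² dr' = 4πρ₀R³/6 = 2.246×10^-6 C.
Since E is radial and uniform over the Gaussian sphere, Φ = E·4πr² = Q_enc/ε₀.
E = k|Q_enc|/r² = (8.99×10^9)(2.246e-6)/(0.457)² = 9.67e4 N/C.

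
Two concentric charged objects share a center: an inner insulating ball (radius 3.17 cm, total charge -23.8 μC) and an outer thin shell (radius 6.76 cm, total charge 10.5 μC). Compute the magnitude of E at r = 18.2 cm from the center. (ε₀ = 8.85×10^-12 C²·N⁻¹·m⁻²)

Symmetry ⇒ E = E(r) r̂. Gaussian sphere of radius r = 18.2 cm (r > 6.76 cm, enclosing both).
Q_enc = (-23.8 μC) + (10.5 μC) = -1.33e-5 C.
Gauss's law: E·4πr² = Q_enc/ε₀.
E = |Q_enc|/(4πε₀r²) = (1.33×10^-5)/(4π·8.85×10^-12·(0.182)²) = 3.61e6 N/C.

|E| ≈ 3.61×10^6 V/m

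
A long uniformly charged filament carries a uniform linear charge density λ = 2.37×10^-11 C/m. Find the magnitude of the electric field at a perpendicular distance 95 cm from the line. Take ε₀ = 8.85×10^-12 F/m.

0.449 N/C

By cylindrical symmetry E is radial; use a coaxial Gaussian cylinder of radius 95 cm and length L.
Q_enc = λL, so λ_enc = 2.37×10^-11 C/m.
Since E is radial and uniform over the curved surface, Φ = E·2πrL = Q_enc/ε₀ = λ_enc L/ε₀.
E = |λ_enc|/(2πε₀r) = (2.37e-11)/(2π·8.85×10^-12·0.95) = 0.449 N/C.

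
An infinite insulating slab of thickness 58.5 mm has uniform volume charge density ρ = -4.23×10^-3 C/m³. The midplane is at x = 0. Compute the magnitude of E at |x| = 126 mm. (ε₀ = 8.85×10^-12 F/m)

|E| = 1.40×10^7 N/C

The point |x| = 126 mm lies outside the slab (half-thickness 0.02925 m). A symmetric pillbox spanning the full slab encloses Q_enc = ρ·d·A.
Flux = 2EA ⇒ E = |ρ|d/(2ε₀), independent of distance outside.
E = (4.23×10^-3)(0.0585)/(2·8.85×10^-12) = 1.40e7 N/C.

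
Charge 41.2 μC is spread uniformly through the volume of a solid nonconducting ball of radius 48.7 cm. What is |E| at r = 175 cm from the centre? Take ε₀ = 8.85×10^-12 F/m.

By spherical symmetry E is radial; choose a Gaussian sphere of radius r = 175 cm (r > R, so the entire charge is enclosed).
Q_enc = 41.2 μC = 4.12×10^-5 C.
By Gauss's law, ∮E·dA = E·4πr² = Q_enc/ε₀.
E = |Q_enc|/(4πε₀r²) = (4.12×10^-5)/(4π·8.85×10^-12·(1.75)²) = 1.21e5 N/C.

|E| = 1.21×10^5 N/C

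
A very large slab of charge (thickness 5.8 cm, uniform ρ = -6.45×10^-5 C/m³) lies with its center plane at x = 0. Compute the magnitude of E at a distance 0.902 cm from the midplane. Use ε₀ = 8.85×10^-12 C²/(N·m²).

By symmetry E is perpendicular to the slab. A Gaussian pillbox from −0.902 cm to +0.902 cm (face area A) lies entirely within the slab.
Q_enc = ρ·(2x)·A and flux = 2EA, so 2EA = 2ρxA/ε₀ ⇒ E = |ρ|x/ε₀.
E = (6.45×10^-5)(0.00902)/(8.85×10^-12) = 6.57×10^4 N/C.

6.57×10^4 V/m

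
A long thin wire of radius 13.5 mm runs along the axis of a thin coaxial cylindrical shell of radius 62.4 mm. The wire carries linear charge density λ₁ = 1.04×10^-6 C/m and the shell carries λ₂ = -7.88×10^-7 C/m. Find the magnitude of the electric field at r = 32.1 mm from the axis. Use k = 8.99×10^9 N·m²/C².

5.83e5 V/m

By cylindrical symmetry E is radial; use a coaxial Gaussian cylinder of radius 32.1 mm and length L (between the conductors, 13.5 mm < r < 62.4 mm).
The shell at 62.4 mm lies outside the Gaussian surface, so λ_enc = λ₁ = 1.04×10^-6 C/m.
Gauss's law: E·2πrL = λ_enc L/ε₀.
E = 2k|λ_enc|/r = 2(8.99×10^9)(1.04×10^-6)/(0.0321) = 5.83×10^5 N/C.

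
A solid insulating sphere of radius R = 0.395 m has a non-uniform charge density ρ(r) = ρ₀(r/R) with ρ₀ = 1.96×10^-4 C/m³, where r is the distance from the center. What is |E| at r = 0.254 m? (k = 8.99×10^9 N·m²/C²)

E = 9.04e5 N/C

Symmetry ⇒ E = E(r) r̂. Gaussian sphere of radius r = 0.254 m (r < R).
Q_enc = ∫₀^r ρ(r')·4πr'² dr' = (4πρ₀/R) ∫₀^r r'^3 dr' = 4πρ₀ r^4/(4·R) = 6.488×10^-6 C.
By Gauss's law, ∮E·dA = E·4πr² = Q_enc/ε₀.
E = k|Q_enc|/r² = (8.99×10^9)(6.488×10^-6)/(0.254)² = 9.04×10^5 N/C.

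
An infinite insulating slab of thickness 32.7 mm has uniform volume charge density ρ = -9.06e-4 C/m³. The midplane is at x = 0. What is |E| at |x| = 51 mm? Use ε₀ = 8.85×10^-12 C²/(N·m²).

|E| ≈ 1.67×10^6 N/C

The point |x| = 51 mm lies outside the slab (half-thickness 0.01635 m). A symmetric pillbox spanning the full slab encloses Q_enc = ρ·d·A.
Flux = 2EA ⇒ E = |ρ|d/(2ε₀), independent of distance outside.
E = (9.06e-4)(0.0327)/(2·8.85×10^-12) = 1.67×10^6 N/C.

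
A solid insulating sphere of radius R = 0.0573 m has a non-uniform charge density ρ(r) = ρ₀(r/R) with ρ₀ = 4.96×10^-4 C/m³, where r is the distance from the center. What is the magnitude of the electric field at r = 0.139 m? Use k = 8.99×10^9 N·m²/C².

E ≈ 1.36e5 N/C

By spherical symmetry E is radial; choose a Gaussian sphere of radius r = 0.139 m (r > R, all charge enclosed).
Q_enc = 4π ∫₀^R ρ₀(r'/R)^1 r'² dr' = 4πρ₀R³/4 = 2.932×10^-7 C.
By Gauss's law, ∮E·dA = E·4πr² = Q_enc/ε₀.
E = k|Q_enc|/r² = (8.99×10^9)(2.932e-7)/(0.139)² = 1.36e5 N/C.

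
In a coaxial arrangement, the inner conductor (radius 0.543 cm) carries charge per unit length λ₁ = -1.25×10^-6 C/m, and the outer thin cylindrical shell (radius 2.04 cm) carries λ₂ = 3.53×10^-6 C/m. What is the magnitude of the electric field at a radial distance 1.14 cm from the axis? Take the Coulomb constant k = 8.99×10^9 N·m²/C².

By cylindrical symmetry E is radial; use a coaxial Gaussian cylinder of radius 1.14 cm and length L (between the conductors, 0.543 cm < r < 2.04 cm).
Only the inner wire is enclosed; the outer shell contributes nothing inside itself. λ_enc = λ₁ = -1.25e-6 C/m.
Applying ∮E·dA = Q_enc/ε₀ with the end caps contributing no flux:
E = 2k|λ_enc|/r = 2(8.99×10^9)(1.25×10^-6)/(0.0114) = 1.97×10^6 N/C.

E = 1.97e6 N/C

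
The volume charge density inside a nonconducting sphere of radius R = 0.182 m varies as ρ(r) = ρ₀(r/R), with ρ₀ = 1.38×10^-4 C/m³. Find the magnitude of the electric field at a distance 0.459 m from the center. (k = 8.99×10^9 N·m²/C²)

|E| ≈ 1.12e5 V/m

Use a concentric Gaussian sphere at r = 0.459 m (r > R, all charge enclosed).
Q_enc = 4π ∫₀^R ρ₀(r'/R)^1 r'² dr' = 4πρ₀R³/4 = 2.614e-6 C.
Applying ∮E·dA = Q_enc/ε₀ with Φ = E(4πr²):
E = k|Q_enc|/r² = (8.99×10^9)(2.614×10^-6)/(0.459)² = 1.12×10^5 N/C.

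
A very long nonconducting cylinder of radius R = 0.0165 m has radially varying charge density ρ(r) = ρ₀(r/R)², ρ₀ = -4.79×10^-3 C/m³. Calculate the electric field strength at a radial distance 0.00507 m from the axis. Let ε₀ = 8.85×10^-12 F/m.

Coaxial Gaussian cylinder, radius r = 0.00507 m, length L (r < R).
λ_enc = ∫₀^r ρ(r')·2πr' dr' = (2πρ₀/R²)·r^4/4 = -1.826×10^-8 C/m.
By Gauss's law (flux through the curved wall only), E·2πrL = λ_enc L/ε₀.
E = |λ_enc|/(2πε₀r) = (1.826e-8)/(2π·8.85×10^-12·0.00507) = 6.48×10^4 N/C.

|E| ≈ 6.48×10^4 N/C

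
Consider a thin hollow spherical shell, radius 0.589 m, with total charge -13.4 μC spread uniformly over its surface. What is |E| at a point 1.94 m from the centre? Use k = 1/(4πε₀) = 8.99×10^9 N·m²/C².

E = 3.20e4 V/m

By spherical symmetry E is radial; choose a Gaussian sphere of radius r = 1.94 m (r > 0.589 m).
The entire shell is enclosed: Q_enc = -1.34e-5 C.
Applying ∮E·dA = Q_enc/ε₀ with Φ = E(4πr²):
E = k|Q_enc|/r² = (8.99×10^9)(1.34e-5)/(1.94)² = 3.20×10^4 N/C.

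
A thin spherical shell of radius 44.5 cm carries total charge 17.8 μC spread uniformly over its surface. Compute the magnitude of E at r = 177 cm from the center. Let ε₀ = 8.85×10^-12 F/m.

E = 5.11e4 N/C

Use a concentric Gaussian sphere at r = 177 cm (r > 44.5 cm).
The entire shell is enclosed: Q_enc = 1.78×10^-5 C.
Applying ∮E·dA = Q_enc/ε₀ with Φ = E(4πr²):
E = |Q_enc|/(4πε₀r²) = (1.78×10^-5)/(4π·8.85×10^-12·(1.77)²) = 5.11×10^4 N/C.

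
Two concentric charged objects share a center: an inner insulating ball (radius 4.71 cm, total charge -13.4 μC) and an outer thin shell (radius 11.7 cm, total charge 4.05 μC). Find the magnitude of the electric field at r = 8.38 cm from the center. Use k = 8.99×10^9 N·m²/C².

Take a concentric spherical Gaussian surface of radius r = 8.38 cm (between the bodies, 4.71 cm < r < 11.7 cm).
Only the inner charge is enclosed; the outer shell contributes nothing inside itself. Q_enc = -13.4 μC = -1.34e-5 C.
Since E is radial and uniform over the Gaussian sphere, Φ = E·4πr² = Q_enc/ε₀.
E = k|Q_enc|/r² = (8.99×10^9)(1.34×10^-5)/(0.0838)² = 1.72×10^7 N/C.

E = 1.72×10^7 N/C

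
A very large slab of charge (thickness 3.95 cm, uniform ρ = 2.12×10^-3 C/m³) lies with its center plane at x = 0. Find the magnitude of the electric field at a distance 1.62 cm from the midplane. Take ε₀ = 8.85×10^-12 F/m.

By symmetry E is perpendicular to the slab. A Gaussian pillbox from −1.62 cm to +1.62 cm (face area A) lies entirely within the slab.
Q_enc = ρ·(2x)·A and flux = 2EA, so 2EA = 2ρxA/ε₀ ⇒ E = |ρ|x/ε₀.
E = (2.12×10^-3)(0.0162)/(8.85×10^-12) = 3.88e6 N/C.

|E| = 3.88e6 N/C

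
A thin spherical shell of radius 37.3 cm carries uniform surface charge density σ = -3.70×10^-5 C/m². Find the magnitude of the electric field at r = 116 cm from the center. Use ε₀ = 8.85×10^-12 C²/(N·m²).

Symmetry ⇒ E = E(r) r̂. Gaussian sphere of radius r = 116 cm (r > 37.3 cm).
The entire shell is enclosed: Q_enc = σ·4πR² = (-3.70×10^-5)·4π·(0.373)² = -6.469e-5 C.
Gauss's law: E·4πr² = Q_enc/ε₀.
E = |Q_enc|/(4πε₀r²) = (6.469×10^-5)/(4π·8.85×10^-12·(1.16)²) = 4.32e5 N/C.

|E| = 4.32×10^5 N/C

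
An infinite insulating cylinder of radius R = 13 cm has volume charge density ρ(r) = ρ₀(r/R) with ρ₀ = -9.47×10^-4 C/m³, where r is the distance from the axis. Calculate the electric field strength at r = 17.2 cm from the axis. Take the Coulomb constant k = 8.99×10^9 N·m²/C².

Take a coaxial cylindrical Gaussian surface of radius r = 17.2 cm and length L (r > R, full charge per length enclosed).
λ_enc = 2π ∫₀^R ρ₀(r'/R)^1 r' dr' = 2πρ₀R²/3 = -3.352e-5 C/m.
Since E is radial and uniform over the curved surface, Φ = E·2πrL = Q_enc/ε₀ = λ_enc L/ε₀.
E = 2k|λ_enc|/r = 2(8.99×10^9)(3.352×10^-5)/(0.172) = 3.50×10^6 N/C.

|E| ≈ 3.50×10^6 N/C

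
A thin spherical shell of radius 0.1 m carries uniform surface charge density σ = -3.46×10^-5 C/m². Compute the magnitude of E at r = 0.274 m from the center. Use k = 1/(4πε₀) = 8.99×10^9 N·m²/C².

|E| = 5.21e5 N/C

Use a concentric Gaussian sphere at r = 0.274 m (r > 0.1 m).
The entire shell is enclosed: Q_enc = σ·4πR² = (-3.46×10^-5)·4π·(0.1)² = -4.348×10^-6 C.
By Gauss's law, ∮E·dA = E·4πr² = Q_enc/ε₀.
E = k|Q_enc|/r² = (8.99×10^9)(4.348×10^-6)/(0.274)² = 5.21×10^5 N/C.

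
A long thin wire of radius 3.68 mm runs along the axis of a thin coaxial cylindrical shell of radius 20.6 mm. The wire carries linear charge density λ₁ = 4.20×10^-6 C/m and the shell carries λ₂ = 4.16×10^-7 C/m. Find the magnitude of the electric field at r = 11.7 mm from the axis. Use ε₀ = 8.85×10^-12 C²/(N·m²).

Take a coaxial cylindrical Gaussian surface of radius r = 11.7 mm and length L (between the conductors, 3.68 mm < r < 20.6 mm).
Only the inner wire is enclosed; the outer shell contributes nothing inside itself. λ_enc = λ₁ = 4.20×10^-6 C/m.
Gauss's law: E·2πrL = λ_enc L/ε₀.
E = |λ_enc|/(2πε₀r) = (4.20×10^-6)/(2π·8.85×10^-12·0.0117) = 6.46e6 N/C.

E ≈ 6.46×10^6 V/m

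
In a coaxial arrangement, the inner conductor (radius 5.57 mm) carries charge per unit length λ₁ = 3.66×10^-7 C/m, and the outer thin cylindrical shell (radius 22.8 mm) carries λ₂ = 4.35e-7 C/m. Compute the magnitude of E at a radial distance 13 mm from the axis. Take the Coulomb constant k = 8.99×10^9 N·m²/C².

Take a coaxial cylindrical Gaussian surface of radius r = 13 mm and length L (between the conductors, 5.57 mm < r < 22.8 mm).
The shell at 22.8 mm lies outside the Gaussian surface, so λ_enc = λ₁ = 3.66×10^-7 C/m.
By Gauss's law (flux through the curved wall only), E·2πrL = λ_enc L/ε₀.
E = 2k|λ_enc|/r = 2(8.99×10^9)(3.66×10^-7)/(0.013) = 5.06×10^5 N/C.

E = 5.06×10^5 V/m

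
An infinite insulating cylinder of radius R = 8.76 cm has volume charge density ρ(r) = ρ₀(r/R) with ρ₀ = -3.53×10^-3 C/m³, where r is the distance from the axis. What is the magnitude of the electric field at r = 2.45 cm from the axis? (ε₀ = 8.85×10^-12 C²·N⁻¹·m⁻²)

E = 9.11×10^5 N/C

By cylindrical symmetry E is radial; use a coaxial Gaussian cylinder of radius 2.45 cm and length L (r < R).
Integrating ρ over the cross-section to radius r: λ_enc = (2πρ₀/R) ∫₀^r r'^2 dr' = 2πρ₀ r^3/(3·R) = -1.241×10^-6 C/m.
Since E is radial and uniform over the curved surface, Φ = E·2πrL = Q_enc/ε₀ = λ_enc L/ε₀.
E = |λ_enc|/(2πε₀r) = (1.241×10^-6)/(2π·8.85×10^-12·0.0245) = 9.11×10^5 N/C.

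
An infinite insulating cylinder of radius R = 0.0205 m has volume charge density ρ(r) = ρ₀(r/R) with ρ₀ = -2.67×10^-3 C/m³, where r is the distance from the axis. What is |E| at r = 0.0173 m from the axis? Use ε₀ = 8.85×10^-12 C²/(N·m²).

|E| = 1.47×10^6 N/C

Take a coaxial cylindrical Gaussian surface of radius r = 0.0173 m and length L (r < R).
λ_enc = ∫₀^r ρ(r')·2πr' dr' = (2πρ₀/R)·r^3/3 = -1.412×10^-6 C/m.
Gauss's law: E·2πrL = λ_enc L/ε₀.
E = |λ_enc|/(2πε₀r) = (1.412×10^-6)/(2π·8.85×10^-12·0.0173) = 1.47×10^6 N/C.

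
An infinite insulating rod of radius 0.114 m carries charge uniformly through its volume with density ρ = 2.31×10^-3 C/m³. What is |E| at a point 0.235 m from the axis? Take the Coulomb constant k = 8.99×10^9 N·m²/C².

By cylindrical symmetry E is radial; use a coaxial Gaussian cylinder of radius 0.235 m and length L (r > 0.114 m, full cross-section enclosed).
λ_enc = ρ·πR² = (2.31e-3)π(0.114)² = 9.431×10^-5 C/m.
Applying ∮E·dA = Q_enc/ε₀ with the end caps contributing no flux:
E = 2k|λ_enc|/r = 2(8.99×10^9)(9.431e-5)/(0.235) = 7.22e6 N/C.

7.22×10^6 N/C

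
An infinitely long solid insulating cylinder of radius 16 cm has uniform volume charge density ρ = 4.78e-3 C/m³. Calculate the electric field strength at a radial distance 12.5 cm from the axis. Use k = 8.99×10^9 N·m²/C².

E ≈ 3.38×10^7 V/m

Coaxial Gaussian cylinder, radius r = 12.5 cm, length L (r < R).
Enclosed charge per unit length: λ_enc = ρ·πr² = (4.78e-3)π(0.125)² = 2.346×10^-4 C/m.
By Gauss's law (flux through the curved wall only), E·2πrL = λ_enc L/ε₀.
E = 2k|λ_enc|/r = 2(8.99×10^9)(2.346×10^-4)/(0.125) = 3.38e7 N/C.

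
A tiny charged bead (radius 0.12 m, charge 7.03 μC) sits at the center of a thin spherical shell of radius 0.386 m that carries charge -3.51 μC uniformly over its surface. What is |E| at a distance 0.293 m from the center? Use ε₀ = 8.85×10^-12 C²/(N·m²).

By spherical symmetry E is radial; choose a Gaussian sphere of radius r = 0.293 m (between the bodies, 0.12 m < r < 0.386 m).
Only the inner charge is enclosed; the outer shell contributes nothing inside itself. Q_enc = 7.03 μC = 7.03e-6 C.
By Gauss's law, ∮E·dA = E·4πr² = Q_enc/ε₀.
E = |Q_enc|/(4πε₀r²) = (7.03e-6)/(4π·8.85×10^-12·(0.293)²) = 7.36e5 N/C.

E ≈ 7.36e5 N/C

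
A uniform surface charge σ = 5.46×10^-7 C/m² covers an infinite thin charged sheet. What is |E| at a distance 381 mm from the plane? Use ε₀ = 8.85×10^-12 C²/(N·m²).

By planar symmetry E is perpendicular to the sheet and uniform; use a Gaussian pillbox with flat faces of area A on each side of the sheet.
Only the two end caps contribute flux: Φ = 2EA. With Q_enc = σA, Gauss's law gives E = |σ|/(2ε₀).
E = |σ|/(2ε₀) = (5.46×10^-7)/(2·8.85×10^-12) = 3.08e4 N/C.

E = 3.08×10^4 N/C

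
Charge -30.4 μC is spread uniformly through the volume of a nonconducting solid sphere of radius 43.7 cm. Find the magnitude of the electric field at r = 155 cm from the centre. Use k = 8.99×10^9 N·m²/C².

By spherical symmetry E is radial; choose a Gaussian sphere of radius r = 155 cm (r > R, so the entire charge is enclosed).
Q_enc = -30.4 μC = -3.04×10^-5 C.
Gauss's law: E·4πr² = Q_enc/ε₀.
E = k|Q_enc|/r² = (8.99×10^9)(3.04×10^-5)/(1.55)² = 1.14×10^5 N/C.

|E| ≈ 1.14×10^5 N/C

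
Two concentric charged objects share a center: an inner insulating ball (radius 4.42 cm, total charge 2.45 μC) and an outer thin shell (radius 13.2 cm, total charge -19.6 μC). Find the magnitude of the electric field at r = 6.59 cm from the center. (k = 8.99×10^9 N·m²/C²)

|E| ≈ 5.07e6 N/C

Use a concentric Gaussian sphere at r = 6.59 cm (between the bodies, 4.42 cm < r < 13.2 cm).
Only the inner charge is enclosed; the outer shell contributes nothing inside itself. Q_enc = 2.45 μC = 2.45×10^-6 C.
Applying ∮E·dA = Q_enc/ε₀ with Φ = E(4πr²):
E = k|Q_enc|/r² = (8.99×10^9)(2.45e-6)/(0.0659)² = 5.07e6 N/C.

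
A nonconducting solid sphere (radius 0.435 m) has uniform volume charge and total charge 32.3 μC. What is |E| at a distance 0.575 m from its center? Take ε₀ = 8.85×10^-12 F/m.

By spherical symmetry E is radial; choose a Gaussian sphere of radius r = 0.575 m (r > R, so the entire charge is enclosed).
Q_enc = 32.3 μC = 3.23×10^-5 C.
Gauss's law: E·4πr² = Q_enc/ε₀.
E = |Q_enc|/(4πε₀r²) = (3.23e-5)/(4π·8.85×10^-12·(0.575)²) = 8.78×10^5 N/C.

E ≈ 8.78×10^5 V/m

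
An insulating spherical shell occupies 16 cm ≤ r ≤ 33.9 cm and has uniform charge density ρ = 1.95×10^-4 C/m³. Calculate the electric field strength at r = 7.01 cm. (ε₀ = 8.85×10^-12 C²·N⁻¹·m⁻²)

E = 0

Symmetry ⇒ E = E(r) r̂. Gaussian sphere of radius r = 7.01 cm (r < 16 cm, inside the empty cavity).
Q_enc = 0 (all charge lies at larger r); Gauss's law gives E = 0.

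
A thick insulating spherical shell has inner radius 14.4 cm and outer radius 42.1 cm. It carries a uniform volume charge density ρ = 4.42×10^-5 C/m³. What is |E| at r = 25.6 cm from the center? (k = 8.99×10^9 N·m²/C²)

E = 3.50e5 V/m

By spherical symmetry E is radial; choose a Gaussian sphere of radius r = 25.6 cm (within the shell material, 14.4 cm < r < 42.1 cm).
Enclosed charge is the volume from a to r: Q_enc = (4π/3)ρ(r³ − a³) = 2.553e-6 C.
Applying ∮E·dA = Q_enc/ε₀ with Φ = E(4πr²):
E = k|Q_enc|/r² = (8.99×10^9)(2.553e-6)/(0.256)² = 3.50×10^5 N/C.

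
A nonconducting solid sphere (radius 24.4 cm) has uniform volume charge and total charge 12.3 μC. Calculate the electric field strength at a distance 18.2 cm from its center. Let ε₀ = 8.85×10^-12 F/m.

|E| = 1.39e6 N/C

By spherical symmetry E is radial; choose a Gaussian sphere of radius r = 18.2 cm (r < R).
For a uniform sphere the enclosed fraction is (r/R)³, so Q_enc = (12.3 μC)(0.182/0.244)³ = 5.104×10^-6 C.
Applying ∮E·dA = Q_enc/ε₀ with Φ = E(4πr²):
E = |Q_enc|/(4πε₀r²) = (5.104e-6)/(4π·8.85×10^-12·(0.182)²) = 1.39e6 N/C.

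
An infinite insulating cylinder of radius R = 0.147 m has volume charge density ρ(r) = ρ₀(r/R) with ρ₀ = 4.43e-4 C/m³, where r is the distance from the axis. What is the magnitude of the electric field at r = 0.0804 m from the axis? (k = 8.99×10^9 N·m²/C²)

E ≈ 7.34×10^5 N/C

Take a coaxial cylindrical Gaussian surface of radius r = 0.0804 m and length L (r < R).
Integrating ρ over the cross-section to radius r: λ_enc = (2πρ₀/R) ∫₀^r r'^2 dr' = 2πρ₀ r^3/(3·R) = 3.28×10^-6 C/m.
Gauss's law: E·2πrL = λ_enc L/ε₀.
E = 2k|λ_enc|/r = 2(8.99×10^9)(3.28e-6)/(0.0804) = 7.34×10^5 N/C.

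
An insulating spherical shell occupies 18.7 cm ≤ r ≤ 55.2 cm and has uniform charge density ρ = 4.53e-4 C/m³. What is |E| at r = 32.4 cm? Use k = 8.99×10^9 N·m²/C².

Symmetry ⇒ E = E(r) r̂. Gaussian sphere of radius r = 32.4 cm (within the shell material, 18.7 cm < r < 55.2 cm).
Enclosed charge is the volume from a to r: Q_enc = (4π/3)ρ(r³ − a³) = 5.213×10^-5 C.
By Gauss's law, ∮E·dA = E·4πr² = Q_enc/ε₀.
E = k|Q_enc|/r² = (8.99×10^9)(5.213×10^-5)/(0.324)² = 4.46×10^6 N/C.

|E| ≈ 4.46e6 V/m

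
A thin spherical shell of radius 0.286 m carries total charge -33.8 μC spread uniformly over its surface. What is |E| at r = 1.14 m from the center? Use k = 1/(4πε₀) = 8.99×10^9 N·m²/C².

|E| = 2.34e5 N/C

By spherical symmetry E is radial; choose a Gaussian sphere of radius r = 1.14 m (r > 0.286 m).
The entire shell is enclosed: Q_enc = -3.38×10^-5 C.
Applying ∮E·dA = Q_enc/ε₀ with Φ = E(4πr²):
E = k|Q_enc|/r² = (8.99×10^9)(3.38×10^-5)/(1.14)² = 2.34×10^5 N/C.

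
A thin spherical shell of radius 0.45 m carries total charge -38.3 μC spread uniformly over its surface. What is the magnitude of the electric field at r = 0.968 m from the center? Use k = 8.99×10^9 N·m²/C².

E = 3.67e5 N/C

By spherical symmetry E is radial; choose a Gaussian sphere of radius r = 0.968 m (r > 0.45 m).
The entire shell is enclosed: Q_enc = -3.83×10^-5 C.
By Gauss's law, ∮E·dA = E·4πr² = Q_enc/ε₀.
E = k|Q_enc|/r² = (8.99×10^9)(3.83×10^-5)/(0.968)² = 3.67×10^5 N/C.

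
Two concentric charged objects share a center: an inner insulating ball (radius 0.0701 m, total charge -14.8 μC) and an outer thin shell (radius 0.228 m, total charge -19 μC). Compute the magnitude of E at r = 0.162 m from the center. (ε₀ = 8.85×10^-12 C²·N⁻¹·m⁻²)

By spherical symmetry E is radial; choose a Gaussian sphere of radius r = 0.162 m (between the bodies, 0.0701 m < r < 0.228 m).
Only the inner charge is enclosed; the outer shell contributes nothing inside itself. Q_enc = -14.8 μC = -1.48×10^-5 C.
Since E is radial and uniform over the Gaussian sphere, Φ = E·4πr² = Q_enc/ε₀.
E = |Q_enc|/(4πε₀r²) = (1.48×10^-5)/(4π·8.85×10^-12·(0.162)²) = 5.07×10^6 N/C.

|E| ≈ 5.07×10^6 N/C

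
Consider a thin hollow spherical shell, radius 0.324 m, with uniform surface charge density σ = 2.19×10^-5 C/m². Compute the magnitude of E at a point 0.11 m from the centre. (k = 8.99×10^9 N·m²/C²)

E = 0

By spherical symmetry E is radial; choose a Gaussian sphere of radius r = 0.11 m (inside the shell, r < 0.324 m).
No charge lies within this surface, so Q_enc = 0 and Gauss's law gives E·4πr² = 0 ⇒ E = 0.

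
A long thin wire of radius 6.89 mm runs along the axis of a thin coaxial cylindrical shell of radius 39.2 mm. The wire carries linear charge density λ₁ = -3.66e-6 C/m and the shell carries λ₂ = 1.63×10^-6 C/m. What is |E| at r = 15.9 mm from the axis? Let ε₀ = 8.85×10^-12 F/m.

Take a coaxial cylindrical Gaussian surface of radius r = 15.9 mm and length L (between the conductors, 6.89 mm < r < 39.2 mm).
Only the inner wire is enclosed; the outer shell contributes nothing inside itself. λ_enc = λ₁ = -3.66×10^-6 C/m.
Applying ∮E·dA = Q_enc/ε₀ with the end caps contributing no flux:
E = |λ_enc|/(2πε₀r) = (3.66×10^-6)/(2π·8.85×10^-12·0.0159) = 4.14×10^6 N/C.

E ≈ 4.14×10^6 N/C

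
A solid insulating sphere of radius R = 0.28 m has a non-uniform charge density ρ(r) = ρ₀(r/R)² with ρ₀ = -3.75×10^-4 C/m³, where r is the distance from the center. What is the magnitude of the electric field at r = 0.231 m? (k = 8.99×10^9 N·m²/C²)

Use a concentric Gaussian sphere at r = 0.231 m (r < R).
Q_enc = ∫₀^r ρ(r')·4πr'² dr' = (4πρ₀/R²) ∫₀^r r'^4 dr' = 4πρ₀ r^5/(5·R²) = -7.907e-6 C.
Since E is radial and uniform over the Gaussian sphere, Φ = E·4πr² = Q_enc/ε₀.
E = k|Q_enc|/r² = (8.99×10^9)(7.907e-6)/(0.231)² = 1.33×10^6 N/C.

1.33×10^6 N/C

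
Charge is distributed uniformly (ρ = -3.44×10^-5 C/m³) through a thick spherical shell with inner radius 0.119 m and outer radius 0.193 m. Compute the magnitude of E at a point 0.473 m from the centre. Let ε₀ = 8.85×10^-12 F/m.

Take a concentric spherical Gaussian surface of radius r = 0.473 m (r > 0.193 m, enclosing the whole shell).
Q_enc = ρ·(4π/3)(b³ − a³) = (-3.44×10^-5)·(4π/3)·((0.193)³ − (0.119)³) = -7.931e-7 C.
By Gauss's law, ∮E·dA = E·4πr² = Q_enc/ε₀.
E = |Q_enc|/(4πε₀r²) = (7.931×10^-7)/(4π·8.85×10^-12·(0.473)²) = 3.19e4 N/C.

|E| ≈ 3.19×10^4 V/m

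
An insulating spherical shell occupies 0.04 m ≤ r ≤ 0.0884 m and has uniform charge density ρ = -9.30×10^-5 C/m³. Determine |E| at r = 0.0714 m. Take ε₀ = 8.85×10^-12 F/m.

E = 2.06e5 N/C

Use a concentric Gaussian sphere at r = 0.0714 m (within the shell material, 0.04 m < r < 0.0884 m).
Enclosed charge is the volume from a to r: Q_enc = (4π/3)ρ(r³ − a³) = -1.169×10^-7 C.
Since E is radial and uniform over the Gaussian sphere, Φ = E·4πr² = Q_enc/ε₀.
E = |Q_enc|/(4πε₀r²) = (1.169e-7)/(4π·8.85×10^-12·(0.0714)²) = 2.06×10^5 N/C.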